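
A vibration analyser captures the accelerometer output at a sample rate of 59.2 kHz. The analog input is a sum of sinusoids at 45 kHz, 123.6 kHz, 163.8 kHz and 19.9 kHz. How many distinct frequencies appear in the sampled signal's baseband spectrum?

fs/2 = 29.6 kHz.
45 kHz > fs/2 = 29.6 kHz, folds to fs − 45 kHz = 14.2 kHz.
123.6 kHz mod fs = 5.2 kHz.
5.2 kHz ≤ fs/2 = 29.6 kHz, appears at 5.2 kHz.
163.8 kHz mod fs = 45.4 kHz.
45.4 kHz > fs/2 = 29.6 kHz, folds to fs − 45.4 kHz = 13.8 kHz.
19.9 kHz ≤ fs/2 = 29.6 kHz, passes unchanged.
Distinct values: {5.2 kHz, 13.8 kHz, 14.2 kHz, 19.9 kHz} → 4.

4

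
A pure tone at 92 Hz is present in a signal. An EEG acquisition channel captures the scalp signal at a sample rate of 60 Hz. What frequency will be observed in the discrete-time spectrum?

92 Hz mod fs = 32 Hz.
32 Hz > fs/2 = 30 Hz, folds to fs − 32 Hz = 28 Hz.

28 Hz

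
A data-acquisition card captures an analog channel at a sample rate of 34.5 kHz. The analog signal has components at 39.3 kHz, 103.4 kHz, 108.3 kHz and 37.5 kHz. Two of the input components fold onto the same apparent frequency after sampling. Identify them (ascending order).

39.3 kHz, 108.3 kHz

fs/2 = 17.25 kHz.
39.3 kHz mod fs = 4.8 kHz.
4.8 kHz ≤ fs/2 = 17.25 kHz, appears at 4.8 kHz.
103.4 kHz mod fs = 34.4 kHz.
34.4 kHz > fs/2 = 17.25 kHz, folds to fs − 34.4 kHz = 0.1 kHz.
108.3 kHz mod fs = 4.8 kHz.
4.8 kHz ≤ fs/2 = 17.25 kHz, appears at 4.8 kHz.
37.5 kHz mod fs = 3 kHz.
3 kHz ≤ fs/2 = 17.25 kHz, appears at 3 kHz.
39.3 kHz and 108.3 kHz both map to 4.8 kHz.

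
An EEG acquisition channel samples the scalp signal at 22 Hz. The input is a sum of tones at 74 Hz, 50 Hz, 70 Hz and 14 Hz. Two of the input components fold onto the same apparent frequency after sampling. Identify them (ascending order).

fs/2 = 11 Hz.
74 Hz mod fs = 8 Hz.
8 Hz ≤ fs/2 = 11 Hz, appears at 8 Hz.
50 Hz mod fs = 6 Hz.
6 Hz ≤ fs/2 = 11 Hz, appears at 6 Hz.
70 Hz mod fs = 4 Hz.
4 Hz ≤ fs/2 = 11 Hz, appears at 4 Hz.
14 Hz > fs/2 = 11 Hz, folds to fs − 14 Hz = 8 Hz.
14 Hz and 74 Hz both map to 8 Hz.

14 Hz, 74 Hz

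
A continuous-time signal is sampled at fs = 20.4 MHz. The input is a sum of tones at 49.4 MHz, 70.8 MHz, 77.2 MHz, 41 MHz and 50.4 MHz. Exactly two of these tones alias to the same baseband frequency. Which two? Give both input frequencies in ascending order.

50.4 MHz, 70.8 MHz

fs/2 = 10.2 MHz.
49.4 MHz mod fs = 8.6 MHz.
8.6 MHz ≤ fs/2 = 10.2 MHz, appears at 8.6 MHz.
70.8 MHz mod fs = 9.6 MHz.
9.6 MHz ≤ fs/2 = 10.2 MHz, appears at 9.6 MHz.
77.2 MHz mod fs = 16 MHz.
16 MHz > fs/2 = 10.2 MHz, folds to fs − 16 MHz = 4.4 MHz.
41 MHz mod fs = 0.2 MHz.
0.2 MHz ≤ fs/2 = 10.2 MHz, appears at 0.2 MHz.
50.4 MHz mod fs = 9.6 MHz.
9.6 MHz ≤ fs/2 = 10.2 MHz, appears at 9.6 MHz.
50.4 MHz and 70.8 MHz both map to 9.6 MHz.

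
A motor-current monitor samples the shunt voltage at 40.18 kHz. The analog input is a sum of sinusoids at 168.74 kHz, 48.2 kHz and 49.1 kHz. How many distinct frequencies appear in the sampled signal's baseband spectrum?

fs/2 = 20.09 kHz.
168.74 kHz mod fs = 8.02 kHz.
8.02 kHz ≤ fs/2 = 20.09 kHz, appears at 8.02 kHz.
48.2 kHz mod fs = 8.02 kHz.
8.02 kHz ≤ fs/2 = 20.09 kHz, appears at 8.02 kHz.
49.1 kHz mod fs = 8.92 kHz.
8.92 kHz ≤ fs/2 = 20.09 kHz, appears at 8.92 kHz.
Distinct values: {8.02 kHz, 8.92 kHz} → 2.

2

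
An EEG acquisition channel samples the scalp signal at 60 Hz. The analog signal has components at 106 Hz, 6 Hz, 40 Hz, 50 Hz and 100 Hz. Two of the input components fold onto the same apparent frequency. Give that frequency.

20 Hz

fs/2 = 30 Hz.
106 Hz mod fs = 46 Hz.
46 Hz > fs/2 = 30 Hz, folds to fs − 46 Hz = 14 Hz.
6 Hz ≤ fs/2 = 30 Hz, passes unchanged.
40 Hz > fs/2 = 30 Hz, folds to fs − 40 Hz = 20 Hz.
50 Hz > fs/2 = 30 Hz, folds to fs − 50 Hz = 10 Hz.
100 Hz mod fs = 40 Hz.
40 Hz > fs/2 = 30 Hz, folds to fs − 40 Hz = 20 Hz.
40 Hz and 100 Hz both map to 20 Hz.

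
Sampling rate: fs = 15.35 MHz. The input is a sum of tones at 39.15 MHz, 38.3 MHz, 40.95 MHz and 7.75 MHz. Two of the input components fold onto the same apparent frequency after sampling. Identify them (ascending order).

7.75 MHz, 38.3 MHz

fs/2 = 7.675 MHz.
39.15 MHz mod fs = 8.45 MHz.
8.45 MHz > fs/2 = 7.675 MHz, folds to fs − 8.45 MHz = 6.9 MHz.
38.3 MHz mod fs = 7.6 MHz.
7.6 MHz ≤ fs/2 = 7.675 MHz, appears at 7.6 MHz.
40.95 MHz mod fs = 10.25 MHz.
10.25 MHz > fs/2 = 7.675 MHz, folds to fs − 10.25 MHz = 5.1 MHz.
7.75 MHz > fs/2 = 7.675 MHz, folds to fs − 7.75 MHz = 7.6 MHz.
7.75 MHz and 38.3 MHz both map to 7.6 MHz.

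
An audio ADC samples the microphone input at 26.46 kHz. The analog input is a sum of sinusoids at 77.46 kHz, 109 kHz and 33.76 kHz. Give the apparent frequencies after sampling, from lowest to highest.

1.92 kHz, 3.16 kHz, 7.3 kHz

fs/2 = 13.23 kHz.
77.46 kHz mod fs = 24.54 kHz.
24.54 kHz > fs/2 = 13.23 kHz, folds to fs − 24.54 kHz = 1.92 kHz.
109 kHz mod fs = 3.16 kHz.
3.16 kHz ≤ fs/2 = 13.23 kHz, appears at 3.16 kHz.
33.76 kHz mod fs = 7.3 kHz.
7.3 kHz ≤ fs/2 = 13.23 kHz, appears at 7.3 kHz.
Distinct values: {1.92 kHz, 3.16 kHz, 7.3 kHz}.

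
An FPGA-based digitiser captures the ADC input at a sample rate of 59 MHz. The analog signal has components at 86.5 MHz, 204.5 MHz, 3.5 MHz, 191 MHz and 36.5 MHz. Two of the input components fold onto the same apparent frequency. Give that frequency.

27.5 MHz

fs/2 = 29.5 MHz.
86.5 MHz mod fs = 27.5 MHz.
27.5 MHz ≤ fs/2 = 29.5 MHz, appears at 27.5 MHz.
204.5 MHz mod fs = 27.5 MHz.
27.5 MHz ≤ fs/2 = 29.5 MHz, appears at 27.5 MHz.
3.5 MHz ≤ fs/2 = 29.5 MHz, passes unchanged.
191 MHz mod fs = 14 MHz.
14 MHz ≤ fs/2 = 29.5 MHz, appears at 14 MHz.
36.5 MHz > fs/2 = 29.5 MHz, folds to fs − 36.5 MHz = 22.5 MHz.
86.5 MHz and 204.5 MHz both map to 27.5 MHz.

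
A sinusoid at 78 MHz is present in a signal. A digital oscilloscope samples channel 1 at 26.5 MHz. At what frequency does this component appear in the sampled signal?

1.5 MHz

78 MHz mod fs = 25 MHz.
25 MHz > fs/2 = 13.25 MHz, folds to fs − 25 MHz = 1.5 MHz.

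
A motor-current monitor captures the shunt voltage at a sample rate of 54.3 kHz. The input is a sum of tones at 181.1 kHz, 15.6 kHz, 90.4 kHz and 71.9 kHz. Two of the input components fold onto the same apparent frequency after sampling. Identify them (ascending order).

fs/2 = 27.15 kHz.
181.1 kHz mod fs = 18.2 kHz.
18.2 kHz ≤ fs/2 = 27.15 kHz, appears at 18.2 kHz.
15.6 kHz ≤ fs/2 = 27.15 kHz, passes unchanged.
90.4 kHz mod fs = 36.1 kHz.
36.1 kHz > fs/2 = 27.15 kHz, folds to fs − 36.1 kHz = 18.2 kHz.
71.9 kHz mod fs = 17.6 kHz.
17.6 kHz ≤ fs/2 = 27.15 kHz, appears at 17.6 kHz.
90.4 kHz and 181.1 kHz both map to 18.2 kHz.

90.4 kHz, 181.1 kHz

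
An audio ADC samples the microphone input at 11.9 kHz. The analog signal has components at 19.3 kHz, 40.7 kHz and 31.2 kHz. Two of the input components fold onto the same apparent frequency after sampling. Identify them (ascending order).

fs/2 = 5.95 kHz.
19.3 kHz mod fs = 7.4 kHz.
7.4 kHz > fs/2 = 5.95 kHz, folds to fs − 7.4 kHz = 4.5 kHz.
40.7 kHz mod fs = 5 kHz.
5 kHz ≤ fs/2 = 5.95 kHz, appears at 5 kHz.
31.2 kHz mod fs = 7.4 kHz.
7.4 kHz > fs/2 = 5.95 kHz, folds to fs − 7.4 kHz = 4.5 kHz.
19.3 kHz and 31.2 kHz both map to 4.5 kHz.

19.3 kHz, 31.2 kHz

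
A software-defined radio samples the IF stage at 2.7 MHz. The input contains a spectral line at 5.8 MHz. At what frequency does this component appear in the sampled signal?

0.4 MHz

5.8 MHz mod fs = 0.4 MHz.
0.4 MHz ≤ fs/2 = 1.35 MHz, appears at 0.4 MHz.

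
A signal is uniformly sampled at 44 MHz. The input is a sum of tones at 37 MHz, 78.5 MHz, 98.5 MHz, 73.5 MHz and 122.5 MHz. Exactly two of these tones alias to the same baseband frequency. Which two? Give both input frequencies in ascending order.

fs/2 = 22 MHz.
37 MHz > fs/2 = 22 MHz, folds to fs − 37 MHz = 7 MHz.
78.5 MHz mod fs = 34.5 MHz.
34.5 MHz > fs/2 = 22 MHz, folds to fs − 34.5 MHz = 9.5 MHz.
98.5 MHz mod fs = 10.5 MHz.
10.5 MHz ≤ fs/2 = 22 MHz, appears at 10.5 MHz.
73.5 MHz mod fs = 29.5 MHz.
29.5 MHz > fs/2 = 22 MHz, folds to fs − 29.5 MHz = 14.5 MHz.
122.5 MHz mod fs = 34.5 MHz.
34.5 MHz > fs/2 = 22 MHz, folds to fs − 34.5 MHz = 9.5 MHz.
78.5 MHz and 122.5 MHz both map to 9.5 MHz.

78.5 MHz, 122.5 MHz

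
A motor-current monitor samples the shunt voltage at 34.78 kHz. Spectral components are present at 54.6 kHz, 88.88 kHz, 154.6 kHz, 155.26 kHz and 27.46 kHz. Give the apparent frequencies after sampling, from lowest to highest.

fs/2 = 17.39 kHz.
54.6 kHz mod fs = 19.82 kHz.
19.82 kHz > fs/2 = 17.39 kHz, folds to fs − 19.82 kHz = 14.96 kHz.
88.88 kHz mod fs = 19.32 kHz.
19.32 kHz > fs/2 = 17.39 kHz, folds to fs − 19.32 kHz = 15.46 kHz.
154.6 kHz mod fs = 15.48 kHz.
15.48 kHz ≤ fs/2 = 17.39 kHz, appears at 15.48 kHz.
155.26 kHz mod fs = 16.14 kHz.
16.14 kHz ≤ fs/2 = 17.39 kHz, appears at 16.14 kHz.
27.46 kHz > fs/2 = 17.39 kHz, folds to fs − 27.46 kHz = 7.32 kHz.
Distinct values: {7.32 kHz, 14.96 kHz, 15.46 kHz, 15.48 kHz, 16.14 kHz}.

7.32 kHz, 14.96 kHz, 15.46 kHz, 15.48 kHz, 16.14 kHz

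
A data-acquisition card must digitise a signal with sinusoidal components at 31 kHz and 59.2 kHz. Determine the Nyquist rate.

Highest-frequency component: 59.2 kHz.
Nyquist rate = 2 × 59.2 kHz = 118.4 kHz.

118.4 kHz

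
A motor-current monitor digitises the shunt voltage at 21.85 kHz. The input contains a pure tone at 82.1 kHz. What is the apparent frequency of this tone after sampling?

5.3 kHz

82.1 kHz mod fs = 16.55 kHz.
16.55 kHz > fs/2 = 10.925 kHz, folds to fs − 16.55 kHz = 5.3 kHz.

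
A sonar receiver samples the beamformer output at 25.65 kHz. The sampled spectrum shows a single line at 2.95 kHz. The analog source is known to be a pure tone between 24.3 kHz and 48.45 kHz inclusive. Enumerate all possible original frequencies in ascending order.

Frequencies that alias to 2.95 kHz are k·fs ± 2.95 kHz for integer k ≥ 0.
k=0: 2.95 kHz.
k=1: 22.7 kHz, 28.6 kHz.
k=2: 48.35 kHz, 54.25 kHz.
k=3: 74 kHz, 79.9 kHz.
Within [24.3 kHz, 48.45 kHz]: 28.6 kHz, 48.35 kHz.

28.6 kHz, 48.35 kHz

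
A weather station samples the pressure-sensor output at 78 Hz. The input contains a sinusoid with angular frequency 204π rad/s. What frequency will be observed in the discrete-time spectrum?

ω = 204π rad/s → f = ω/(2π) = 102 Hz.
102 Hz mod fs = 24 Hz.
24 Hz ≤ fs/2 = 39 Hz, appears at 24 Hz.

24 Hz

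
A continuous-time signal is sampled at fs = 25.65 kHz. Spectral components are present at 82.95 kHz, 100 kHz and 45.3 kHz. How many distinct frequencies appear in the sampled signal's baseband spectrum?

fs/2 = 12.825 kHz.
82.95 kHz mod fs = 6 kHz.
6 kHz ≤ fs/2 = 12.825 kHz, appears at 6 kHz.
100 kHz mod fs = 23.05 kHz.
23.05 kHz > fs/2 = 12.825 kHz, folds to fs − 23.05 kHz = 2.6 kHz.
45.3 kHz mod fs = 19.65 kHz.
19.65 kHz > fs/2 = 12.825 kHz, folds to fs − 19.65 kHz = 6 kHz.
Distinct values: {2.6 kHz, 6 kHz} → 2.

2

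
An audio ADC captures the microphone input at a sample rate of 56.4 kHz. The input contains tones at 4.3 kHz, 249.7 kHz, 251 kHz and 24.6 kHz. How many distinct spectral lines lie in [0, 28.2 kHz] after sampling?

4

fs/2 = 28.2 kHz.
4.3 kHz ≤ fs/2 = 28.2 kHz, passes unchanged.
249.7 kHz mod fs = 24.1 kHz.
24.1 kHz ≤ fs/2 = 28.2 kHz, appears at 24.1 kHz.
251 kHz mod fs = 25.4 kHz.
25.4 kHz ≤ fs/2 = 28.2 kHz, appears at 25.4 kHz.
24.6 kHz ≤ fs/2 = 28.2 kHz, passes unchanged.
Distinct values: {4.3 kHz, 24.1 kHz, 24.6 kHz, 25.4 kHz} → 4.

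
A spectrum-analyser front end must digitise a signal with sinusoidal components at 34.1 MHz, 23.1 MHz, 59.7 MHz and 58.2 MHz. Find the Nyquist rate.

119.4 MHz

Highest-frequency component: 59.7 MHz.
Nyquist rate = 2 × 59.7 MHz = 119.4 MHz.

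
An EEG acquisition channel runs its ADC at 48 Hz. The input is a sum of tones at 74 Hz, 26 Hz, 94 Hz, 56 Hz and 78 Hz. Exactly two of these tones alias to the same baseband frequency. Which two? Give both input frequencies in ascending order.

fs/2 = 24 Hz.
74 Hz mod fs = 26 Hz.
26 Hz > fs/2 = 24 Hz, folds to fs − 26 Hz = 22 Hz.
26 Hz > fs/2 = 24 Hz, folds to fs − 26 Hz = 22 Hz.
94 Hz mod fs = 46 Hz.
46 Hz > fs/2 = 24 Hz, folds to fs − 46 Hz = 2 Hz.
56 Hz mod fs = 8 Hz.
8 Hz ≤ fs/2 = 24 Hz, appears at 8 Hz.
78 Hz mod fs = 30 Hz.
30 Hz > fs/2 = 24 Hz, folds to fs − 30 Hz = 18 Hz.
26 Hz and 74 Hz both map to 22 Hz.

26 Hz, 74 Hz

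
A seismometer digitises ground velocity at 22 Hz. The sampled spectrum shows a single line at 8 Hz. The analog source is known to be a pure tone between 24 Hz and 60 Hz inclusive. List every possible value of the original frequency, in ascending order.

Frequencies that alias to 8 Hz are k·fs ± 8 Hz for integer k ≥ 0.
k=0: 8 Hz.
k=1: 14 Hz, 30 Hz.
k=2: 36 Hz, 52 Hz.
k=3: 58 Hz, 74 Hz.
k=4: 80 Hz, 96 Hz.
Within [24 Hz, 60 Hz]: 30 Hz, 36 Hz, 52 Hz, 58 Hz.

30 Hz, 36 Hz, 52 Hz, 58 Hz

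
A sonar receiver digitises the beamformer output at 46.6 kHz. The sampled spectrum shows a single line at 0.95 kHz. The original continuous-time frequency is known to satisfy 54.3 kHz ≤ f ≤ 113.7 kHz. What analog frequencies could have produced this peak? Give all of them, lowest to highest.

Frequencies that alias to 0.95 kHz are k·fs ± 0.95 kHz for integer k ≥ 0.
k=0: 0.95 kHz.
k=1: 45.65 kHz, 47.55 kHz.
k=2: 92.25 kHz, 94.15 kHz.
k=3: 138.85 kHz, 140.75 kHz.
Within [54.3 kHz, 113.7 kHz]: 92.25 kHz, 94.15 kHz.

92.25 kHz, 94.15 kHz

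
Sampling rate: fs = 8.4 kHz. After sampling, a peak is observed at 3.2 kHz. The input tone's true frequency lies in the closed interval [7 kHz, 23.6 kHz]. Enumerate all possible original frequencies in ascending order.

Frequencies that alias to 3.2 kHz are k·fs ± 3.2 kHz for integer k ≥ 0.
k=0: 3.2 kHz.
k=1: 5.2 kHz, 11.6 kHz.
k=2: 13.6 kHz, 20 kHz.
k=3: 22 kHz, 28.4 kHz.
k=4: 30.4 kHz, 36.8 kHz.
Within [7 kHz, 23.6 kHz]: 11.6 kHz, 13.6 kHz, 20 kHz, 22 kHz.

11.6 kHz, 13.6 kHz, 20 kHz, 22 kHz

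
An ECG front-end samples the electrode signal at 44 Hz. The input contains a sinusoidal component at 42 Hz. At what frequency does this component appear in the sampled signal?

42 Hz > fs/2 = 22 Hz, folds to fs − 42 Hz = 2 Hz.

2 Hz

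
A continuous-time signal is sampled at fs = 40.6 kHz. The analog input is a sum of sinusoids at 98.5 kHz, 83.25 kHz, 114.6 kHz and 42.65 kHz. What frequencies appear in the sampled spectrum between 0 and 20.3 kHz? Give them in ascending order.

fs/2 = 20.3 kHz.
98.5 kHz mod fs = 17.3 kHz.
17.3 kHz ≤ fs/2 = 20.3 kHz, appears at 17.3 kHz.
83.25 kHz mod fs = 2.05 kHz.
2.05 kHz ≤ fs/2 = 20.3 kHz, appears at 2.05 kHz.
114.6 kHz mod fs = 33.4 kHz.
33.4 kHz > fs/2 = 20.3 kHz, folds to fs − 33.4 kHz = 7.2 kHz.
42.65 kHz mod fs = 2.05 kHz.
2.05 kHz ≤ fs/2 = 20.3 kHz, appears at 2.05 kHz.
Distinct values: {2.05 kHz, 7.2 kHz, 17.3 kHz}.

2.05 kHz, 7.2 kHz, 17.3 kHz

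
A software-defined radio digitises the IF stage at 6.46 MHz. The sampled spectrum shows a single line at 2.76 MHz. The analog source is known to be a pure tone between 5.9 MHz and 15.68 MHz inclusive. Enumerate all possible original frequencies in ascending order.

Frequencies that alias to 2.76 MHz are k·fs ± 2.76 MHz for integer k ≥ 0.
k=0: 2.76 MHz.
k=1: 3.7 MHz, 9.22 MHz.
k=2: 10.16 MHz, 15.68 MHz.
k=3: 16.62 MHz, 22.14 MHz.
Within [5.9 MHz, 15.68 MHz]: 9.22 MHz, 10.16 MHz, 15.68 MHz.

9.22 MHz, 10.16 MHz, 15.68 MHz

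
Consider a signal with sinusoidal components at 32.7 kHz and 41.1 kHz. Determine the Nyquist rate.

82.2 kHz

Highest-frequency component: 41.1 kHz.
Nyquist rate = 2 × 41.1 kHz = 82.2 kHz.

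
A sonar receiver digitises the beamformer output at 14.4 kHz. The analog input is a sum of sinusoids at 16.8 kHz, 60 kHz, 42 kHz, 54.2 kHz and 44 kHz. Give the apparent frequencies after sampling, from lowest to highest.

fs/2 = 7.2 kHz.
16.8 kHz mod fs = 2.4 kHz.
2.4 kHz ≤ fs/2 = 7.2 kHz, appears at 2.4 kHz.
60 kHz mod fs = 2.4 kHz.
2.4 kHz ≤ fs/2 = 7.2 kHz, appears at 2.4 kHz.
42 kHz mod fs = 13.2 kHz.
13.2 kHz > fs/2 = 7.2 kHz, folds to fs − 13.2 kHz = 1.2 kHz.
54.2 kHz mod fs = 11 kHz.
11 kHz > fs/2 = 7.2 kHz, folds to fs − 11 kHz = 3.4 kHz.
44 kHz mod fs = 0.8 kHz.
0.8 kHz ≤ fs/2 = 7.2 kHz, appears at 0.8 kHz.
Distinct values: {0.8 kHz, 1.2 kHz, 2.4 kHz, 3.4 kHz}.

0.8 kHz, 1.2 kHz, 2.4 kHz, 3.4 kHz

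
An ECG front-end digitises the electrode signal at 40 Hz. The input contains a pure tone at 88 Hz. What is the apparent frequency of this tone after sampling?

88 Hz mod fs = 8 Hz.
8 Hz ≤ fs/2 = 20 Hz, appears at 8 Hz.

8 Hz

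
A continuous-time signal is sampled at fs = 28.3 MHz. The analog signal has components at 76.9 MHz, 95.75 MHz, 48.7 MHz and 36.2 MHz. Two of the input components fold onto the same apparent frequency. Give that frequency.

fs/2 = 14.15 MHz.
76.9 MHz mod fs = 20.3 MHz.
20.3 MHz > fs/2 = 14.15 MHz, folds to fs − 20.3 MHz = 8 MHz.
95.75 MHz mod fs = 10.85 MHz.
10.85 MHz ≤ fs/2 = 14.15 MHz, appears at 10.85 MHz.
48.7 MHz mod fs = 20.4 MHz.
20.4 MHz > fs/2 = 14.15 MHz, folds to fs − 20.4 MHz = 7.9 MHz.
36.2 MHz mod fs = 7.9 MHz.
7.9 MHz ≤ fs/2 = 14.15 MHz, appears at 7.9 MHz.
36.2 MHz and 48.7 MHz both map to 7.9 MHz.

7.9 MHz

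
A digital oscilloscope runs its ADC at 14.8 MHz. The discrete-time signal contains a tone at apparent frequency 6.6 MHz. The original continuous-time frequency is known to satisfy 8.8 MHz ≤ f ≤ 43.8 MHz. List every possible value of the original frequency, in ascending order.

21.4 MHz, 23 MHz, 36.2 MHz, 37.8 MHz

Frequencies that alias to 6.6 MHz are k·fs ± 6.6 MHz for integer k ≥ 0.
k=0: 6.6 MHz.
k=1: 8.2 MHz, 21.4 MHz.
k=2: 23 MHz, 36.2 MHz.
k=3: 37.8 MHz, 51 MHz.
k=4: 52.6 MHz, 65.8 MHz.
Within [8.8 MHz, 43.8 MHz]: 21.4 MHz, 23 MHz, 36.2 MHz, 37.8 MHz.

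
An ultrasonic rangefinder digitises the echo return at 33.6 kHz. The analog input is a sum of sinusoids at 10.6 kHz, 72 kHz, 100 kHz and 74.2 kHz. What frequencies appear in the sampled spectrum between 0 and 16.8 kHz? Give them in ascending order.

fs/2 = 16.8 kHz.
10.6 kHz ≤ fs/2 = 16.8 kHz, passes unchanged.
72 kHz mod fs = 4.8 kHz.
4.8 kHz ≤ fs/2 = 16.8 kHz, appears at 4.8 kHz.
100 kHz mod fs = 32.8 kHz.
32.8 kHz > fs/2 = 16.8 kHz, folds to fs − 32.8 kHz = 0.8 kHz.
74.2 kHz mod fs = 7 kHz.
7 kHz ≤ fs/2 = 16.8 kHz, appears at 7 kHz.
Distinct values: {0.8 kHz, 4.8 kHz, 7 kHz, 10.6 kHz}.

0.8 kHz, 4.8 kHz, 7 kHz, 10.6 kHz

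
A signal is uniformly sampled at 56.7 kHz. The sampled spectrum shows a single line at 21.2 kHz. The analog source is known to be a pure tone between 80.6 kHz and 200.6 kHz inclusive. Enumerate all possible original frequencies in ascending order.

92.2 kHz, 134.6 kHz, 148.9 kHz, 191.3 kHz

Frequencies that alias to 21.2 kHz are k·fs ± 21.2 kHz for integer k ≥ 0.
k=0: 21.2 kHz.
k=1: 35.5 kHz, 77.9 kHz.
k=2: 92.2 kHz, 134.6 kHz.
k=3: 148.9 kHz, 191.3 kHz.
k=4: 205.6 kHz, 248 kHz.
Within [80.6 kHz, 200.6 kHz]: 92.2 kHz, 134.6 kHz, 148.9 kHz, 191.3 kHz.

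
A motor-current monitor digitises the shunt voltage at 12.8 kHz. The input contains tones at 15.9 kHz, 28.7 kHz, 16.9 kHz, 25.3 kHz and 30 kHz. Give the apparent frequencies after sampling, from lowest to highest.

fs/2 = 6.4 kHz.
15.9 kHz mod fs = 3.1 kHz.
3.1 kHz ≤ fs/2 = 6.4 kHz, appears at 3.1 kHz.
28.7 kHz mod fs = 3.1 kHz.
3.1 kHz ≤ fs/2 = 6.4 kHz, appears at 3.1 kHz.
16.9 kHz mod fs = 4.1 kHz.
4.1 kHz ≤ fs/2 = 6.4 kHz, appears at 4.1 kHz.
25.3 kHz mod fs = 12.5 kHz.
12.5 kHz > fs/2 = 6.4 kHz, folds to fs − 12.5 kHz = 0.3 kHz.
30 kHz mod fs = 4.4 kHz.
4.4 kHz ≤ fs/2 = 6.4 kHz, appears at 4.4 kHz.
Distinct values: {0.3 kHz, 3.1 kHz, 4.1 kHz, 4.4 kHz}.

0.3 kHz, 3.1 kHz, 4.1 kHz, 4.4 kHz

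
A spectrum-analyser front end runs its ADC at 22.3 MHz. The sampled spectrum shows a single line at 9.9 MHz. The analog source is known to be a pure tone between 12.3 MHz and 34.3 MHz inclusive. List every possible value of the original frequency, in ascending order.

12.4 MHz, 32.2 MHz

Frequencies that alias to 9.9 MHz are k·fs ± 9.9 MHz for integer k ≥ 0.
k=0: 9.9 MHz.
k=1: 12.4 MHz, 32.2 MHz.
k=2: 34.7 MHz, 54.5 MHz.
Within [12.3 MHz, 34.3 MHz]: 12.4 MHz, 32.2 MHz.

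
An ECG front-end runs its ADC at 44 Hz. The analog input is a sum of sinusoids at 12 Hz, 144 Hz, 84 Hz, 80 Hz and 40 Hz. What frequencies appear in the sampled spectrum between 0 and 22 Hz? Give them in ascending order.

fs/2 = 22 Hz.
12 Hz ≤ fs/2 = 22 Hz, passes unchanged.
144 Hz mod fs = 12 Hz.
12 Hz ≤ fs/2 = 22 Hz, appears at 12 Hz.
84 Hz mod fs = 40 Hz.
40 Hz > fs/2 = 22 Hz, folds to fs − 40 Hz = 4 Hz.
80 Hz mod fs = 36 Hz.
36 Hz > fs/2 = 22 Hz, folds to fs − 36 Hz = 8 Hz.
40 Hz > fs/2 = 22 Hz, folds to fs − 40 Hz = 4 Hz.
Distinct values: {4 Hz, 8 Hz, 12 Hz}.

4 Hz, 8 Hz, 12 Hz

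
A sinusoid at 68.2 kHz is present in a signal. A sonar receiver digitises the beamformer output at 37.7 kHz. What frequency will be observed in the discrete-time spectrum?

7.2 kHz

68.2 kHz mod fs = 30.5 kHz.
30.5 kHz > fs/2 = 18.85 kHz, folds to fs − 30.5 kHz = 7.2 kHz.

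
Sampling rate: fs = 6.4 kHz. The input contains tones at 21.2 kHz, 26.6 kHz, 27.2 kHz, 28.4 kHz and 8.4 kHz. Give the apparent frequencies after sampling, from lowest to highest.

1 kHz, 1.6 kHz, 2 kHz, 2.8 kHz

fs/2 = 3.2 kHz.
21.2 kHz mod fs = 2 kHz.
2 kHz ≤ fs/2 = 3.2 kHz, appears at 2 kHz.
26.6 kHz mod fs = 1 kHz.
1 kHz ≤ fs/2 = 3.2 kHz, appears at 1 kHz.
27.2 kHz mod fs = 1.6 kHz.
1.6 kHz ≤ fs/2 = 3.2 kHz, appears at 1.6 kHz.
28.4 kHz mod fs = 2.8 kHz.
2.8 kHz ≤ fs/2 = 3.2 kHz, appears at 2.8 kHz.
8.4 kHz mod fs = 2 kHz.
2 kHz ≤ fs/2 = 3.2 kHz, appears at 2 kHz.
Distinct values: {1 kHz, 1.6 kHz, 2 kHz, 2.8 kHz}.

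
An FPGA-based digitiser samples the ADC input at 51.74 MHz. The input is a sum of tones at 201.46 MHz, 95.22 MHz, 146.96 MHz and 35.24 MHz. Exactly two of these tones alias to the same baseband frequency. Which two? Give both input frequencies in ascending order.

95.22 MHz, 146.96 MHz

fs/2 = 25.87 MHz.
201.46 MHz mod fs = 46.24 MHz.
46.24 MHz > fs/2 = 25.87 MHz, folds to fs − 46.24 MHz = 5.5 MHz.
95.22 MHz mod fs = 43.48 MHz.
43.48 MHz > fs/2 = 25.87 MHz, folds to fs − 43.48 MHz = 8.26 MHz.
146.96 MHz mod fs = 43.48 MHz.
43.48 MHz > fs/2 = 25.87 MHz, folds to fs − 43.48 MHz = 8.26 MHz.
35.24 MHz > fs/2 = 25.87 MHz, folds to fs − 35.24 MHz = 16.5 MHz.
95.22 MHz and 146.96 MHz both map to 8.26 MHz.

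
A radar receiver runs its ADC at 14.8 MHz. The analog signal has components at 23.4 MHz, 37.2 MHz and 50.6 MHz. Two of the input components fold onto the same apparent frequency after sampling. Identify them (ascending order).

23.4 MHz, 50.6 MHz

fs/2 = 7.4 MHz.
23.4 MHz mod fs = 8.6 MHz.
8.6 MHz > fs/2 = 7.4 MHz, folds to fs − 8.6 MHz = 6.2 MHz.
37.2 MHz mod fs = 7.6 MHz.
7.6 MHz > fs/2 = 7.4 MHz, folds to fs − 7.6 MHz = 7.2 MHz.
50.6 MHz mod fs = 6.2 MHz.
6.2 MHz ≤ fs/2 = 7.4 MHz, appears at 6.2 MHz.
23.4 MHz and 50.6 MHz both map to 6.2 MHz.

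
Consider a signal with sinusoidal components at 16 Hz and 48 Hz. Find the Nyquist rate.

96 Hz

Highest-frequency component: 48 Hz.
Nyquist rate = 2 × 48 Hz = 96 Hz.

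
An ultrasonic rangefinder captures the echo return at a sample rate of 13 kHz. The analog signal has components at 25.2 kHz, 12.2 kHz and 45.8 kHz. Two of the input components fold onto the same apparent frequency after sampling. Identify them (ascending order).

12.2 kHz, 25.2 kHz

fs/2 = 6.5 kHz.
25.2 kHz mod fs = 12.2 kHz.
12.2 kHz > fs/2 = 6.5 kHz, folds to fs − 12.2 kHz = 0.8 kHz.
12.2 kHz > fs/2 = 6.5 kHz, folds to fs − 12.2 kHz = 0.8 kHz.
45.8 kHz mod fs = 6.8 kHz.
6.8 kHz > fs/2 = 6.5 kHz, folds to fs − 6.8 kHz = 6.2 kHz.
12.2 kHz and 25.2 kHz both map to 0.8 kHz.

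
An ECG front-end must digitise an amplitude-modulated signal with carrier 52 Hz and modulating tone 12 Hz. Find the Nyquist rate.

AM sidebands sit at fc ± fm = 40 Hz and 64 Hz.
Highest-frequency component: 64 Hz.
Nyquist rate = 2 × 64 Hz = 128 Hz.

128 Hz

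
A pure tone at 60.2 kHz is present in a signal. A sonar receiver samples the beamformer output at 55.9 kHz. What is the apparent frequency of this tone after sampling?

60.2 kHz mod fs = 4.3 kHz.
4.3 kHz ≤ fs/2 = 27.95 kHz, appears at 4.3 kHz.

4.3 kHz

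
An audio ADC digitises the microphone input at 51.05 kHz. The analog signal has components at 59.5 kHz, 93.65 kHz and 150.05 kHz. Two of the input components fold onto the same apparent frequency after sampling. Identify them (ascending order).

fs/2 = 25.525 kHz.
59.5 kHz mod fs = 8.45 kHz.
8.45 kHz ≤ fs/2 = 25.525 kHz, appears at 8.45 kHz.
93.65 kHz mod fs = 42.6 kHz.
42.6 kHz > fs/2 = 25.525 kHz, folds to fs − 42.6 kHz = 8.45 kHz.
150.05 kHz mod fs = 47.95 kHz.
47.95 kHz > fs/2 = 25.525 kHz, folds to fs − 47.95 kHz = 3.1 kHz.
59.5 kHz and 93.65 kHz both map to 8.45 kHz.

59.5 kHz, 93.65 kHz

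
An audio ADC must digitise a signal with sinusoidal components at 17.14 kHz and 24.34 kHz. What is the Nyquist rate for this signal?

Highest-frequency component: 24.34 kHz.
Nyquist rate = 2 × 24.34 kHz = 48.68 kHz.

48.68 kHz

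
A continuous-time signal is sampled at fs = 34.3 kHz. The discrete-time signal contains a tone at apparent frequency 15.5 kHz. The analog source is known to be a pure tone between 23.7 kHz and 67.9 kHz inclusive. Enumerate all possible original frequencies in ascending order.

Frequencies that alias to 15.5 kHz are k·fs ± 15.5 kHz for integer k ≥ 0.
k=0: 15.5 kHz.
k=1: 18.8 kHz, 49.8 kHz.
k=2: 53.1 kHz, 84.1 kHz.
k=3: 87.4 kHz, 118.4 kHz.
Within [23.7 kHz, 67.9 kHz]: 49.8 kHz, 53.1 kHz.

49.8 kHz, 53.1 kHz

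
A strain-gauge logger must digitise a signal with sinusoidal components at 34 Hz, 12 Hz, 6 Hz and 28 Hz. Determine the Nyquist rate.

Highest-frequency component: 34 Hz.
Nyquist rate = 2 × 34 Hz = 68 Hz.

68 Hz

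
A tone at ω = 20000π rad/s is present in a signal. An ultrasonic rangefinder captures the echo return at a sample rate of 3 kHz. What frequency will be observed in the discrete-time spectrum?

ω = 20000π rad/s → f = ω/(2π) = 10000 Hz = 10 kHz.
10 kHz mod fs = 1 kHz.
1 kHz ≤ fs/2 = 1.5 kHz, appears at 1 kHz.

1 kHz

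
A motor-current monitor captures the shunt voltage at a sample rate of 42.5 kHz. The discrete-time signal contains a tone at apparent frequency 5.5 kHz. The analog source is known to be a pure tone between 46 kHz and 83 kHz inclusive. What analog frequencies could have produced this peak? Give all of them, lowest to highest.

Frequencies that alias to 5.5 kHz are k·fs ± 5.5 kHz for integer k ≥ 0.
k=0: 5.5 kHz.
k=1: 37 kHz, 48 kHz.
k=2: 79.5 kHz, 90.5 kHz.
k=3: 122 kHz, 133 kHz.
Within [46 kHz, 83 kHz]: 48 kHz, 79.5 kHz.

48 kHz, 79.5 kHz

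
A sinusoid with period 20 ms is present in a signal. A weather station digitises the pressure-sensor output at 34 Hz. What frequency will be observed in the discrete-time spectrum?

T = 20 ms → f = 1/T = 50 Hz.
50 Hz mod fs = 16 Hz.
16 Hz ≤ fs/2 = 17 Hz, appears at 16 Hz.

16 Hz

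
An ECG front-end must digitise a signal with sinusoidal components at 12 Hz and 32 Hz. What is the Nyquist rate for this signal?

64 Hz

Highest-frequency component: 32 Hz.
Nyquist rate = 2 × 32 Hz = 64 Hz.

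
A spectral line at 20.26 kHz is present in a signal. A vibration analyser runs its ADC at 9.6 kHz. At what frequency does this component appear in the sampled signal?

1.06 kHz

20.26 kHz mod fs = 1.06 kHz.
1.06 kHz ≤ fs/2 = 4.8 kHz, appears at 1.06 kHz.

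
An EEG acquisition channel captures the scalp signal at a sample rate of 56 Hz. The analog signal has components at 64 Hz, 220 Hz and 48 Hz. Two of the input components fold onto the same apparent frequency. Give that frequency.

fs/2 = 28 Hz.
64 Hz mod fs = 8 Hz.
8 Hz ≤ fs/2 = 28 Hz, appears at 8 Hz.
220 Hz mod fs = 52 Hz.
52 Hz > fs/2 = 28 Hz, folds to fs − 52 Hz = 4 Hz.
48 Hz > fs/2 = 28 Hz, folds to fs − 48 Hz = 8 Hz.
48 Hz and 64 Hz both map to 8 Hz.

8 Hz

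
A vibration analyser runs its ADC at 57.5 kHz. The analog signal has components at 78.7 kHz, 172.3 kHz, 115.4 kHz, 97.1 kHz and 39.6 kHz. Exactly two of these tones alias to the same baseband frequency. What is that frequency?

17.9 kHz

fs/2 = 28.75 kHz.
78.7 kHz mod fs = 21.2 kHz.
21.2 kHz ≤ fs/2 = 28.75 kHz, appears at 21.2 kHz.
172.3 kHz mod fs = 57.3 kHz.
57.3 kHz > fs/2 = 28.75 kHz, folds to fs − 57.3 kHz = 0.2 kHz.
115.4 kHz mod fs = 0.4 kHz.
0.4 kHz ≤ fs/2 = 28.75 kHz, appears at 0.4 kHz.
97.1 kHz mod fs = 39.6 kHz.
39.6 kHz > fs/2 = 28.75 kHz, folds to fs − 39.6 kHz = 17.9 kHz.
39.6 kHz > fs/2 = 28.75 kHz, folds to fs − 39.6 kHz = 17.9 kHz.
39.6 kHz and 97.1 kHz both map to 17.9 kHz.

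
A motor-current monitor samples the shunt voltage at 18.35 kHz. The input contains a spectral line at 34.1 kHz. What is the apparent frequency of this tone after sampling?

34.1 kHz mod fs = 15.75 kHz.
15.75 kHz > fs/2 = 9.175 kHz, folds to fs − 15.75 kHz = 2.6 kHz.

2.6 kHz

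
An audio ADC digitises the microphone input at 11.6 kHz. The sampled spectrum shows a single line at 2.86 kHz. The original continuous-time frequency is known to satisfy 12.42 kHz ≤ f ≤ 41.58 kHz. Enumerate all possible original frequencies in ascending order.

Frequencies that alias to 2.86 kHz are k·fs ± 2.86 kHz for integer k ≥ 0.
k=0: 2.86 kHz.
k=1: 8.74 kHz, 14.46 kHz.
k=2: 20.34 kHz, 26.06 kHz.
k=3: 31.94 kHz, 37.66 kHz.
k=4: 43.54 kHz, 49.26 kHz.
Within [12.42 kHz, 41.58 kHz]: 14.46 kHz, 20.34 kHz, 26.06 kHz, 31.94 kHz, 37.66 kHz.

14.46 kHz, 20.34 kHz, 26.06 kHz, 31.94 kHz, 37.66 kHz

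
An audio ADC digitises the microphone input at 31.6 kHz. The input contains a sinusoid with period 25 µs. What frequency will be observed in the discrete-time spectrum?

T = 25 µs → f = 1/T = 40 kHz.
40 kHz mod fs = 8.4 kHz.
8.4 kHz ≤ fs/2 = 15.8 kHz, appears at 8.4 kHz.

8.4 kHz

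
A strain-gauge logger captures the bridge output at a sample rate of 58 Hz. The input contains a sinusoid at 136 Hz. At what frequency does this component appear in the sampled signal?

20 Hz

136 Hz mod fs = 20 Hz.
20 Hz ≤ fs/2 = 29 Hz, appears at 20 Hz.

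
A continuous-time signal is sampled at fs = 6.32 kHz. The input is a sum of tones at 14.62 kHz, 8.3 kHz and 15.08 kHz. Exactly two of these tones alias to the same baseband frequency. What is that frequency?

1.98 kHz

fs/2 = 3.16 kHz.
14.62 kHz mod fs = 1.98 kHz.
1.98 kHz ≤ fs/2 = 3.16 kHz, appears at 1.98 kHz.
8.3 kHz mod fs = 1.98 kHz.
1.98 kHz ≤ fs/2 = 3.16 kHz, appears at 1.98 kHz.
15.08 kHz mod fs = 2.44 kHz.
2.44 kHz ≤ fs/2 = 3.16 kHz, appears at 2.44 kHz.
8.3 kHz and 14.62 kHz both map to 1.98 kHz.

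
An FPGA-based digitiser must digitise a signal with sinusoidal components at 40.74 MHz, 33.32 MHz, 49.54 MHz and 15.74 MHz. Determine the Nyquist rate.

Highest-frequency component: 49.54 MHz.
Nyquist rate = 2 × 49.54 MHz = 99.08 MHz.

99.08 MHz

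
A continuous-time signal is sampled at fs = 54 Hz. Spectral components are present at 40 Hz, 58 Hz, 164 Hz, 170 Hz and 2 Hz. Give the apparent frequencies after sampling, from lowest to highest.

2 Hz, 4 Hz, 8 Hz, 14 Hz

fs/2 = 27 Hz.
40 Hz > fs/2 = 27 Hz, folds to fs − 40 Hz = 14 Hz.
58 Hz mod fs = 4 Hz.
4 Hz ≤ fs/2 = 27 Hz, appears at 4 Hz.
164 Hz mod fs = 2 Hz.
2 Hz ≤ fs/2 = 27 Hz, appears at 2 Hz.
170 Hz mod fs = 8 Hz.
8 Hz ≤ fs/2 = 27 Hz, appears at 8 Hz.
2 Hz ≤ fs/2 = 27 Hz, passes unchanged.
Distinct values: {2 Hz, 4 Hz, 8 Hz, 14 Hz}.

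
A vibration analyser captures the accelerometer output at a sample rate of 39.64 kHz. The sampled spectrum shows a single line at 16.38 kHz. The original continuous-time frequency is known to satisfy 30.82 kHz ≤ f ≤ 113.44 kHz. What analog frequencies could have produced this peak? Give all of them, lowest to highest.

Frequencies that alias to 16.38 kHz are k·fs ± 16.38 kHz for integer k ≥ 0.
k=0: 16.38 kHz.
k=1: 23.26 kHz, 56.02 kHz.
k=2: 62.9 kHz, 95.66 kHz.
k=3: 102.54 kHz, 135.3 kHz.
k=4: 142.18 kHz, 174.94 kHz.
Within [30.82 kHz, 113.44 kHz]: 56.02 kHz, 62.9 kHz, 95.66 kHz, 102.54 kHz.

56.02 kHz, 62.9 kHz, 95.66 kHz, 102.54 kHz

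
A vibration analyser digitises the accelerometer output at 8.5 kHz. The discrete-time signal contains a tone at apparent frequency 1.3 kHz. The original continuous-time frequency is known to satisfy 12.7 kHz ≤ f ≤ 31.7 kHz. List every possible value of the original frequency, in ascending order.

Frequencies that alias to 1.3 kHz are k·fs ± 1.3 kHz for integer k ≥ 0.
k=0: 1.3 kHz.
k=1: 7.2 kHz, 9.8 kHz.
k=2: 15.7 kHz, 18.3 kHz.
k=3: 24.2 kHz, 26.8 kHz.
k=4: 32.7 kHz, 35.3 kHz.
Within [12.7 kHz, 31.7 kHz]: 15.7 kHz, 18.3 kHz, 24.2 kHz, 26.8 kHz.

15.7 kHz, 18.3 kHz, 24.2 kHz, 26.8 kHz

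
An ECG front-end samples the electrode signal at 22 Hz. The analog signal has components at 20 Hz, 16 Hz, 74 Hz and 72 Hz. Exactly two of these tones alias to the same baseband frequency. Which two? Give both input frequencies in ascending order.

fs/2 = 11 Hz.
20 Hz > fs/2 = 11 Hz, folds to fs − 20 Hz = 2 Hz.
16 Hz > fs/2 = 11 Hz, folds to fs − 16 Hz = 6 Hz.
74 Hz mod fs = 8 Hz.
8 Hz ≤ fs/2 = 11 Hz, appears at 8 Hz.
72 Hz mod fs = 6 Hz.
6 Hz ≤ fs/2 = 11 Hz, appears at 6 Hz.
16 Hz and 72 Hz both map to 6 Hz.

16 Hz, 72 Hz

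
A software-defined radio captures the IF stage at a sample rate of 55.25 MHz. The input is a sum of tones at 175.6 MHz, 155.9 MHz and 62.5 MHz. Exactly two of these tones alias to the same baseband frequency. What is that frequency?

9.85 MHz

fs/2 = 27.625 MHz.
175.6 MHz mod fs = 9.85 MHz.
9.85 MHz ≤ fs/2 = 27.625 MHz, appears at 9.85 MHz.
155.9 MHz mod fs = 45.4 MHz.
45.4 MHz > fs/2 = 27.625 MHz, folds to fs − 45.4 MHz = 9.85 MHz.
62.5 MHz mod fs = 7.25 MHz.
7.25 MHz ≤ fs/2 = 27.625 MHz, appears at 7.25 MHz.
155.9 MHz and 175.6 MHz both map to 9.85 MHz.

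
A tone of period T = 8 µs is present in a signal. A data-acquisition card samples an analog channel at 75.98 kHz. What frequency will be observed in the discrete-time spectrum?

T = 8 µs → f = 1/T = 125 kHz.
125 kHz mod fs = 49.02 kHz.
49.02 kHz > fs/2 = 37.99 kHz, folds to fs − 49.02 kHz = 26.96 kHz.

26.96 kHz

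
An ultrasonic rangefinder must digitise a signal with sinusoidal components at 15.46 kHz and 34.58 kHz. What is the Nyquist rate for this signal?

Highest-frequency component: 34.58 kHz.
Nyquist rate = 2 × 34.58 kHz = 69.16 kHz.

69.16 kHz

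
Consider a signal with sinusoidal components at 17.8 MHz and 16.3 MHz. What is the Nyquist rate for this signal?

35.6 MHz

Highest-frequency component: 17.8 MHz.
Nyquist rate = 2 × 17.8 MHz = 35.6 MHz.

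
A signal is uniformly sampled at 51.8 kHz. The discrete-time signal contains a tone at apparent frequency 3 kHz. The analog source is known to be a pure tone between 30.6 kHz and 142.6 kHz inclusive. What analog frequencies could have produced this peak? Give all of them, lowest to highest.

48.8 kHz, 54.8 kHz, 100.6 kHz, 106.6 kHz

Frequencies that alias to 3 kHz are k·fs ± 3 kHz for integer k ≥ 0.
k=0: 3 kHz.
k=1: 48.8 kHz, 54.8 kHz.
k=2: 100.6 kHz, 106.6 kHz.
k=3: 152.4 kHz, 158.4 kHz.
Within [30.6 kHz, 142.6 kHz]: 48.8 kHz, 54.8 kHz, 100.6 kHz, 106.6 kHz.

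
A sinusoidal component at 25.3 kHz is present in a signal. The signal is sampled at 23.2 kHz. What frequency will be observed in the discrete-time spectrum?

25.3 kHz mod fs = 2.1 kHz.
2.1 kHz ≤ fs/2 = 11.6 kHz, appears at 2.1 kHz.

2.1 kHz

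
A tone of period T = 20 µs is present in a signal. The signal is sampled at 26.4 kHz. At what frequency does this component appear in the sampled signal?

2.8 kHz

T = 20 µs → f = 1/T = 50 kHz.
50 kHz mod fs = 23.6 kHz.
23.6 kHz > fs/2 = 13.2 kHz, folds to fs − 23.6 kHz = 2.8 kHz.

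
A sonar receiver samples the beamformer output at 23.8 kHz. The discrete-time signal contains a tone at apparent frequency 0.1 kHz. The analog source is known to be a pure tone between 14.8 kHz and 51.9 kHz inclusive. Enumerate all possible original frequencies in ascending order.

Frequencies that alias to 0.1 kHz are k·fs ± 0.1 kHz for integer k ≥ 0.
k=0: 0.1 kHz.
k=1: 23.7 kHz, 23.9 kHz.
k=2: 47.5 kHz, 47.7 kHz.
k=3: 71.3 kHz, 71.5 kHz.
Within [14.8 kHz, 51.9 kHz]: 23.7 kHz, 23.9 kHz, 47.5 kHz, 47.7 kHz.

23.7 kHz, 23.9 kHz, 47.5 kHz, 47.7 kHz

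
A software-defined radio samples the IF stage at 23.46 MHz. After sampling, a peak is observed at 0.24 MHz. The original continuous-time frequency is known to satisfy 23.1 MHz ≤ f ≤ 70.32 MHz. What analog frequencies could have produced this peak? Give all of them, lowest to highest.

23.22 MHz, 23.7 MHz, 46.68 MHz, 47.16 MHz, 70.14 MHz

Frequencies that alias to 0.24 MHz are k·fs ± 0.24 MHz for integer k ≥ 0.
k=0: 0.24 MHz.
k=1: 23.22 MHz, 23.7 MHz.
k=2: 46.68 MHz, 47.16 MHz.
k=3: 70.14 MHz, 70.62 MHz.
k=4: 93.6 MHz, 94.08 MHz.
Within [23.1 MHz, 70.32 MHz]: 23.22 MHz, 23.7 MHz, 46.68 MHz, 47.16 MHz, 70.14 MHz.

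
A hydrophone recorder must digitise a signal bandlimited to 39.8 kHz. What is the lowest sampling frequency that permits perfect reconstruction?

79.6 kHz

Nyquist rate = 2 × 39.8 kHz = 79.6 kHz.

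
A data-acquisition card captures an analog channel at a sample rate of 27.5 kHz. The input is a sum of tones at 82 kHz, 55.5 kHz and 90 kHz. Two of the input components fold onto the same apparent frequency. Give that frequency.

0.5 kHz

fs/2 = 13.75 kHz.
82 kHz mod fs = 27 kHz.
27 kHz > fs/2 = 13.75 kHz, folds to fs − 27 kHz = 0.5 kHz.
55.5 kHz mod fs = 0.5 kHz.
0.5 kHz ≤ fs/2 = 13.75 kHz, appears at 0.5 kHz.
90 kHz mod fs = 7.5 kHz.
7.5 kHz ≤ fs/2 = 13.75 kHz, appears at 7.5 kHz.
55.5 kHz and 82 kHz both map to 0.5 kHz.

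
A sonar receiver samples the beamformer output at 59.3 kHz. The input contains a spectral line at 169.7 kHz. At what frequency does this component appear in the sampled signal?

8.2 kHz

169.7 kHz mod fs = 51.1 kHz.
51.1 kHz > fs/2 = 29.65 kHz, folds to fs − 51.1 kHz = 8.2 kHz.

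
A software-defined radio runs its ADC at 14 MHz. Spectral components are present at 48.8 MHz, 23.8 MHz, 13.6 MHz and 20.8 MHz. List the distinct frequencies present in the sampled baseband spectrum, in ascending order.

0.4 MHz, 4.2 MHz, 6.8 MHz

fs/2 = 7 MHz.
48.8 MHz mod fs = 6.8 MHz.
6.8 MHz ≤ fs/2 = 7 MHz, appears at 6.8 MHz.
23.8 MHz mod fs = 9.8 MHz.
9.8 MHz > fs/2 = 7 MHz, folds to fs − 9.8 MHz = 4.2 MHz.
13.6 MHz > fs/2 = 7 MHz, folds to fs − 13.6 MHz = 0.4 MHz.
20.8 MHz mod fs = 6.8 MHz.
6.8 MHz ≤ fs/2 = 7 MHz, appears at 6.8 MHz.
Distinct values: {0.4 MHz, 4.2 MHz, 6.8 MHz}.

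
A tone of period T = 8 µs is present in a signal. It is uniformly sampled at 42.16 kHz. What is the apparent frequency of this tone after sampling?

1.48 kHz

T = 8 µs → f = 1/T = 125 kHz.
125 kHz mod fs = 40.68 kHz.
40.68 kHz > fs/2 = 21.08 kHz, folds to fs − 40.68 kHz = 1.48 kHz.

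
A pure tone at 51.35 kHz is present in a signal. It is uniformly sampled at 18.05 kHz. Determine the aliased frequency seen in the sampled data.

2.8 kHz

51.35 kHz mod fs = 15.25 kHz.
15.25 kHz > fs/2 = 9.025 kHz, folds to fs − 15.25 kHz = 2.8 kHz.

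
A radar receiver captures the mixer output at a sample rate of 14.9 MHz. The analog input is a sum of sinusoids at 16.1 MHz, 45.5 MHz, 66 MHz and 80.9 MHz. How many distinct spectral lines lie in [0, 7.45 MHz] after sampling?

3

fs/2 = 7.45 MHz.
16.1 MHz mod fs = 1.2 MHz.
1.2 MHz ≤ fs/2 = 7.45 MHz, appears at 1.2 MHz.
45.5 MHz mod fs = 0.8 MHz.
0.8 MHz ≤ fs/2 = 7.45 MHz, appears at 0.8 MHz.
66 MHz mod fs = 6.4 MHz.
6.4 MHz ≤ fs/2 = 7.45 MHz, appears at 6.4 MHz.
80.9 MHz mod fs = 6.4 MHz.
6.4 MHz ≤ fs/2 = 7.45 MHz, appears at 6.4 MHz.
Distinct values: {0.8 MHz, 1.2 MHz, 6.4 MHz} → 3.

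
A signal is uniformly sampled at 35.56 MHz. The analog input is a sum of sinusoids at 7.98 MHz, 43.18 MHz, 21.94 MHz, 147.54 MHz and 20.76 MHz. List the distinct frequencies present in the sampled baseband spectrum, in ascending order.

5.3 MHz, 7.62 MHz, 7.98 MHz, 13.62 MHz, 14.8 MHz

fs/2 = 17.78 MHz.
7.98 MHz ≤ fs/2 = 17.78 MHz, passes unchanged.
43.18 MHz mod fs = 7.62 MHz.
7.62 MHz ≤ fs/2 = 17.78 MHz, appears at 7.62 MHz.
21.94 MHz > fs/2 = 17.78 MHz, folds to fs − 21.94 MHz = 13.62 MHz.
147.54 MHz mod fs = 5.3 MHz.
5.3 MHz ≤ fs/2 = 17.78 MHz, appears at 5.3 MHz.
20.76 MHz > fs/2 = 17.78 MHz, folds to fs − 20.76 MHz = 14.8 MHz.
Distinct values: {5.3 MHz, 7.62 MHz, 7.98 MHz, 13.62 MHz, 14.8 MHz}.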